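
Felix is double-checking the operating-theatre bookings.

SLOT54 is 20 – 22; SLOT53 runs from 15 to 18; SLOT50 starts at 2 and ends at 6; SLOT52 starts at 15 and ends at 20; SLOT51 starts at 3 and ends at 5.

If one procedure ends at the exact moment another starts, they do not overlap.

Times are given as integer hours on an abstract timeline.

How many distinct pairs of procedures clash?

Sorted by start: SLOT50, SLOT51, SLOT52, SLOT53, SLOT54.
SLOT51 starts before SLOT50 ends → SLOT50 and SLOT51 overlap.
SLOT52 starts after SLOT50 ends, so nothing later overlaps SLOT50 either.
SLOT52 starts after SLOT51 ends, so nothing later overlaps SLOT51 either.
SLOT53 starts before SLOT52 ends → SLOT52 and SLOT53 overlap.
SLOT54 starts exactly when SLOT52 ends (back-to-back, no overlap).
SLOT54 starts after SLOT53 ends.
Overlapping pairs: SLOT50 & SLOT51, SLOT52 & SLOT53 — 2 in total.

2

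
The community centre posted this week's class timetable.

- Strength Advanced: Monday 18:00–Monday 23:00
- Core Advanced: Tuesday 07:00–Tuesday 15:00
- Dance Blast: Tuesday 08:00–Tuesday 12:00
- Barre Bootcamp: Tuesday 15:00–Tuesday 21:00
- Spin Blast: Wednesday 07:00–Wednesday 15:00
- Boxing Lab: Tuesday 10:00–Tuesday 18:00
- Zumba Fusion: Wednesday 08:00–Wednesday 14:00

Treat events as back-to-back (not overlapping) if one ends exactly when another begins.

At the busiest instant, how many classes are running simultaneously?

Walk through starts and ends in time order (an end at T is processed before a start at T):
Monday 18:00 start Strength Advanced → 1
Monday 23:00 end Strength Advanced → 0
Tuesday 07:00 start Core Advanced → 1
Tuesday 08:00 start Dance Blast → 2
Tuesday 10:00 start Boxing Lab → 3
Tuesday 12:00 end Dance Blast → 2
Tuesday 15:00 end Core Advanced → 1
Tuesday 15:00 start Barre Bootcamp → 2
Tuesday 18:00 end Boxing Lab → 1
Tuesday 21:00 end Barre Bootcamp → 0
Wednesday 07:00 start Spin Blast → 1
Wednesday 08:00 start Zumba Fusion → 2
Wednesday 14:00 end Zumba Fusion → 1
Wednesday 15:00 end Spin Blast → 0
Peak is 3, at Tuesday 10:00 (Boxing Lab, Core Advanced, Dance Blast).

3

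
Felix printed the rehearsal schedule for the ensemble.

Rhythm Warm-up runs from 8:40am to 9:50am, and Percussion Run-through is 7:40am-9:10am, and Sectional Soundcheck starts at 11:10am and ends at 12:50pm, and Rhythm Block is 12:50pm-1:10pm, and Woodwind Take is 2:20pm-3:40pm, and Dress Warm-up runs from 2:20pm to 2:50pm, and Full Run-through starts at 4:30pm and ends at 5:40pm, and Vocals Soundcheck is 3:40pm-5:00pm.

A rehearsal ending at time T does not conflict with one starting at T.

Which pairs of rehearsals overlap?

Dress Warm-up & Woodwind Take, Full Run-through & Vocals Soundcheck, Percussion Run-through & Rhythm Warm-up

Sorted by start: Percussion Run-through, Rhythm Warm-up, Sectional Soundcheck, Rhythm Block, Woodwind Take, Dress Warm-up, Vocals Soundcheck, Full Run-through.
Rhythm Warm-up starts before Percussion Run-through ends → Percussion Run-through and Rhythm Warm-up overlap.
Sectional Soundcheck starts after Percussion Run-through ends, so nothing later overlaps Percussion Run-through either.
Sectional Soundcheck starts after Rhythm Warm-up ends, so nothing later overlaps Rhythm Warm-up either.
Rhythm Block starts exactly when Sectional Soundcheck ends (back-to-back, no overlap), so nothing later overlaps Sectional Soundcheck either.
Woodwind Take starts after Rhythm Block ends, so nothing later overlaps Rhythm Block either.
Dress Warm-up starts before Woodwind Take ends → Woodwind Take and Dress Warm-up overlap.
Vocals Soundcheck starts exactly when Woodwind Take ends (back-to-back, no overlap), so nothing later overlaps Woodwind Take either.
Vocals Soundcheck starts after Dress Warm-up ends, so nothing later overlaps Dress Warm-up either.
Full Run-through starts before Vocals Soundcheck ends → Vocals Soundcheck and Full Run-through overlap.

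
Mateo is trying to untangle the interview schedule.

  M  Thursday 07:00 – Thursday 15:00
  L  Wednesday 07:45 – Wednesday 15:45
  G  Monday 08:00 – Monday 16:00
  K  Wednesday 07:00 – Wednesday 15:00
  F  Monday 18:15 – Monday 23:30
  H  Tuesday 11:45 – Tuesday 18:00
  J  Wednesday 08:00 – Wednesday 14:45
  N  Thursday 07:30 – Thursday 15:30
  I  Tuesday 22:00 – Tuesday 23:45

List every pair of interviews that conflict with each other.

Sorted by start: G, F, H, I, K, L, J, M, N.
F starts after G ends; G is clear from here.
H starts after F ends; F is clear from here.
I starts after H ends; H is clear from here.
K starts after I ends; I is clear from here.
L starts before K ends → K and L overlap.
J starts before K ends → K and J overlap.
M starts after K ends; K is clear from here.
J starts before L ends → L and J overlap.
M starts after L ends; L is clear from here.
M starts after J ends; J is clear from here.
N starts before M ends → M and N overlap.

J & K, J & L, K & L, M & N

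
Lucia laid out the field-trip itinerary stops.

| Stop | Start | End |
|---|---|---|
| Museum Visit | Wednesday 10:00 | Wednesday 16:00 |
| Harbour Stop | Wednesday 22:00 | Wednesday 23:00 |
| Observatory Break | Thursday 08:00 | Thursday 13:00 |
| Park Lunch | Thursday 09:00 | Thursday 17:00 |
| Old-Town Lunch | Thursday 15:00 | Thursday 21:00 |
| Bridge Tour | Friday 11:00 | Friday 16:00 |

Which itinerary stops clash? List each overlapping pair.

Observatory Break & Park Lunch, Old-Town Lunch & Park Lunch

Sorted by start: Museum Visit, Harbour Stop, Observatory Break, Park Lunch, Old-Town Lunch, Bridge Tour.
Harbour Stop starts after Museum Visit ends, so nothing later overlaps Museum Visit either.
Observatory Break starts after Harbour Stop ends, so nothing later overlaps Harbour Stop either.
Park Lunch starts before Observatory Break ends → Observatory Break and Park Lunch overlap.
Old-Town Lunch starts after Observatory Break ends, so nothing later overlaps Observatory Break either.
Old-Town Lunch starts before Park Lunch ends → Park Lunch and Old-Town Lunch overlap.
Bridge Tour starts after Park Lunch ends.
Bridge Tour starts after Old-Town Lunch ends.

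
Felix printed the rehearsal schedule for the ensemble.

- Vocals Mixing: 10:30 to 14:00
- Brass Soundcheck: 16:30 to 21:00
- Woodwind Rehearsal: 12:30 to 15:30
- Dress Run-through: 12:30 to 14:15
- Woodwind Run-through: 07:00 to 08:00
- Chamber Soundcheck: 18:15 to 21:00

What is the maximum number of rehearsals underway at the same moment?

3

Sweep the timeline, counting +1 at each start and −1 at each end (ends before starts at a tie):
07:00 start Woodwind Run-through → 1
08:00 end Woodwind Run-through → 0
10:30 start Vocals Mixing → 1
12:30 start Dress Run-through → 2
12:30 start Woodwind Rehearsal → 3
14:00 end Vocals Mixing → 2
14:15 end Dress Run-through → 1
15:30 end Woodwind Rehearsal → 0
16:30 start Brass Soundcheck → 1
18:15 start Chamber Soundcheck → 2
21:00 end Brass Soundcheck → 1
21:00 end Chamber Soundcheck → 0
Peak is 3, at 12:30 (Dress Run-through, Vocals Mixing, Woodwind Rehearsal).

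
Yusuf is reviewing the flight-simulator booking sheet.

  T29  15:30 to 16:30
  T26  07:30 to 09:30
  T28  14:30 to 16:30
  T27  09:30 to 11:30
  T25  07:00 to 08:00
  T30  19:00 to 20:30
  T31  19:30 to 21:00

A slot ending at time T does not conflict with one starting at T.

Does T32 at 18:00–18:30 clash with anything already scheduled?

T25: ends 08:00 at or before T32 starts 18:00 → clear.
T26: ends 09:30 at or before T32 starts 18:00 → clear.
T27: ends 11:30 at or before T32 starts 18:00 → clear.
T28: ends 16:30 at or before T32 starts 18:00 → clear.
T29: ends 16:30 at or before T32 starts 18:00 → clear.
T30: starts 19:00 at or after T32 ends 18:30 → clear.
T31: starts 19:30 at or after T32 ends 18:30 → clear.

No — it doesn't clash with anything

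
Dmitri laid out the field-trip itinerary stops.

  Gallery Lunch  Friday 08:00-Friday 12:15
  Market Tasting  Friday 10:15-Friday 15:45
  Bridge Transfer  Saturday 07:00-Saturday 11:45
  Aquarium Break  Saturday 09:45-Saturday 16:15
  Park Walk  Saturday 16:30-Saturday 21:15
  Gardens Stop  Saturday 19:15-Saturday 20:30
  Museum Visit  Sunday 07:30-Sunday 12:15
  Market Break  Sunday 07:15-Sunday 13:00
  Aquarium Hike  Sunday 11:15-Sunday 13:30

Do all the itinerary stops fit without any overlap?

No

Check each pair: they overlap iff neither finishes before the other starts.
Sorted by start: Gallery Lunch, Market Tasting, Bridge Transfer, Aquarium Break, Park Walk, Gardens Stop, Market Break, Museum Visit, Aquarium Hike.
Market Tasting starts before Gallery Lunch ends → Gallery Lunch and Market Tasting overlap.
That's a conflict, so the schedule is not conflict-free.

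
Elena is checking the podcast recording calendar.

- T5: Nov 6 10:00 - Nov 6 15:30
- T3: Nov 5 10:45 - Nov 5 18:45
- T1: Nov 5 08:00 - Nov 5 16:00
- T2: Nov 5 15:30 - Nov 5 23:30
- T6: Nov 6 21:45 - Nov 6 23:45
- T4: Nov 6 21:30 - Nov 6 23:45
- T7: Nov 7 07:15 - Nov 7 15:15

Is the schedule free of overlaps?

No

Sorted by start: T1, T3, T2, T5, T4, T6, T7.
T3 starts before T1 ends → T1 and T3 overlap.
That's a conflict, so the schedule is not conflict-free.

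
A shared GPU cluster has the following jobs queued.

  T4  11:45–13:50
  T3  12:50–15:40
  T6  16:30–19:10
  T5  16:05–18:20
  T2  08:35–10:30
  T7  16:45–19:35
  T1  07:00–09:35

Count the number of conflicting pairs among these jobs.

Sorted by start: T1, T2, T4, T3, T5, T6, T7.
T2 starts before T1 ends → T1 and T2 overlap.
T4 starts after T1 ends; T1 is clear from here.
T4 starts after T2 ends; T2 is clear from here.
T3 starts before T4 ends → T4 and T3 overlap.
T5 starts after T4 ends; T4 is clear from here.
T5 starts after T3 ends; T3 is clear from here.
T6 starts before T5 ends → T5 and T6 overlap.
T7 starts before T5 ends → T5 and T7 overlap.
T7 starts before T6 ends → T6 and T7 overlap.
Overlapping pairs: T1 & T2, T3 & T4, T5 & T6, T5 & T7, T6 & T7 — 5 in total.

5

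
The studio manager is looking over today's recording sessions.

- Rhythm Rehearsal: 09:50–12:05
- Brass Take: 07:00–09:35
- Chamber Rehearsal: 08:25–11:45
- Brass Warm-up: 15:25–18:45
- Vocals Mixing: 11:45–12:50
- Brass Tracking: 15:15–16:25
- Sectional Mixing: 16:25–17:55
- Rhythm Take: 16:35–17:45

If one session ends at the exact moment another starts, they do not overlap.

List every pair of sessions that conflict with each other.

Brass Take & Chamber Rehearsal, Brass Tracking & Brass Warm-up, Brass Warm-up & Rhythm Take, Brass Warm-up & Sectional Mixing, Chamber Rehearsal & Rhythm Rehearsal, Rhythm Rehearsal & Vocals Mixing, Rhythm Take & Sectional Mixing

Sorted by start: Brass Take, Chamber Rehearsal, Rhythm Rehearsal, Vocals Mixing, Brass Tracking, Brass Warm-up, Sectional Mixing, Rhythm Take.
Chamber Rehearsal starts before Brass Take ends → Brass Take and Chamber Rehearsal overlap.
Rhythm Rehearsal starts after Brass Take ends — done with Brass Take.
Rhythm Rehearsal starts before Chamber Rehearsal ends → Chamber Rehearsal and Rhythm Rehearsal overlap.
Vocals Mixing starts exactly when Chamber Rehearsal ends (back-to-back, no overlap) — done with Chamber Rehearsal.
Vocals Mixing starts before Rhythm Rehearsal ends → Rhythm Rehearsal and Vocals Mixing overlap.
Brass Tracking starts after Rhythm Rehearsal ends — done with Rhythm Rehearsal.
Brass Tracking starts after Vocals Mixing ends — done with Vocals Mixing.
Brass Warm-up starts before Brass Tracking ends → Brass Tracking and Brass Warm-up overlap.
Sectional Mixing starts exactly when Brass Tracking ends (back-to-back, no overlap) — done with Brass Tracking.
Sectional Mixing starts before Brass Warm-up ends → Brass Warm-up and Sectional Mixing overlap.
Rhythm Take starts before Brass Warm-up ends → Brass Warm-up and Rhythm Take overlap.
Rhythm Take starts before Sectional Mixing ends → Sectional Mixing and Rhythm Take overlap.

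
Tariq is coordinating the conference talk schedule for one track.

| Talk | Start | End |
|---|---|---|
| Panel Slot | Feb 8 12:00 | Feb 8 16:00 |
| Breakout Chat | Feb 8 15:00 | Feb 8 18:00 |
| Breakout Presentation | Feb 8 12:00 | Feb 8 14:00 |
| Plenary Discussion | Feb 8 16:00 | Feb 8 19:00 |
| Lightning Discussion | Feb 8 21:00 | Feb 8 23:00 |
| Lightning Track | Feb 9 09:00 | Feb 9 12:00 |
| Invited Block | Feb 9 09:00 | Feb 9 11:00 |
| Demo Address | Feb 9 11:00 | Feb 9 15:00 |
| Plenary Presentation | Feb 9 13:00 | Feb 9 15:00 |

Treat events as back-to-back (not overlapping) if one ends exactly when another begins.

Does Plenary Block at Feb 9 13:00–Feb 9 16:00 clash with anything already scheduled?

Panel Slot: ends Feb 8 16:00 at or before Plenary Block starts Feb 9 13:00 → clear.
Breakout Presentation: ends Feb 8 14:00 at or before Plenary Block starts Feb 9 13:00 → clear.
Breakout Chat: ends Feb 8 18:00 at or before Plenary Block starts Feb 9 13:00 → clear.
Plenary Discussion: ends Feb 8 19:00 at or before Plenary Block starts Feb 9 13:00 → clear.
Lightning Discussion: ends Feb 8 23:00 at or before Plenary Block starts Feb 9 13:00 → clear.
Lightning Track: ends Feb 9 12:00 at or before Plenary Block starts Feb 9 13:00 → clear.
Invited Block: ends Feb 9 11:00 at or before Plenary Block starts Feb 9 13:00 → clear.
Demo Address: starts Feb 9 11:00 before Plenary Block ends Feb 9 16:00, and ends Feb 9 15:00 after Plenary Block starts Feb 9 13:00 → overlap.
Plenary Presentation: starts Feb 9 13:00 before Plenary Block ends Feb 9 16:00, and ends Feb 9 15:00 after Plenary Block starts Feb 9 13:00 → overlap.
Plenary Block overlaps Demo Address, Plenary Presentation.

Yes — it overlaps Demo Address, Plenary Presentation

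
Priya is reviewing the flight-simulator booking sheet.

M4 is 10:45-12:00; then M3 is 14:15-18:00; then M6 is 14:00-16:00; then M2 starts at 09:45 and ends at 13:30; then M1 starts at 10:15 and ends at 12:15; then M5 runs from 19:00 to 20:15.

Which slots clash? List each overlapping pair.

M1 & M2, M1 & M4, M2 & M4, M3 & M6

Sorted by start: M2, M1, M4, M6, M3, M5.
M1 starts before M2 ends → M2 and M1 overlap.
M4 starts before M2 ends → M2 and M4 overlap.
M6 starts after M2 ends, so M2 has no further overlaps.
M4 starts before M1 ends → M1 and M4 overlap.
M6 starts after M1 ends, so M1 has no further overlaps.
M6 starts after M4 ends, so M4 has no further overlaps.
M3 starts before M6 ends → M6 and M3 overlap.
M5 starts after M6 ends.
M5 starts after M3 ends.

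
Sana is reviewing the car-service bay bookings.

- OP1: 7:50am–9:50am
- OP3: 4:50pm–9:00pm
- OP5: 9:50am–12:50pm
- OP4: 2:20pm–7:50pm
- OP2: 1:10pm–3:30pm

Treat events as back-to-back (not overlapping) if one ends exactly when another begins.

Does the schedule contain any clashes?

Sorted by start: OP1, OP5, OP2, OP4, OP3.
OP5 starts exactly when OP1 ends (back-to-back, no overlap), so nothing later overlaps OP1 either.
OP2 starts after OP5 ends, so nothing later overlaps OP5 either.
OP4 starts before OP2 ends → OP2 and OP4 overlap.
That's a conflict, so the schedule is not conflict-free.

Yes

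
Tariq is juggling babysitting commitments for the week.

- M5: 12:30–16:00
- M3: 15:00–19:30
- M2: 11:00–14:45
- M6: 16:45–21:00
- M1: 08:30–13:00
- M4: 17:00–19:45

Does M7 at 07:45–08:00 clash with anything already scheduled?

M1: starts 08:30 at or after M7 ends 08:00 → clear.
M2: starts 11:00 at or after M7 ends 08:00 → clear.
M5: starts 12:30 at or after M7 ends 08:00 → clear.
M3: starts 15:00 at or after M7 ends 08:00 → clear.
M6: starts 16:45 at or after M7 ends 08:00 → clear.
M4: starts 17:00 at or after M7 ends 08:00 → clear.

No — it doesn't clash with anything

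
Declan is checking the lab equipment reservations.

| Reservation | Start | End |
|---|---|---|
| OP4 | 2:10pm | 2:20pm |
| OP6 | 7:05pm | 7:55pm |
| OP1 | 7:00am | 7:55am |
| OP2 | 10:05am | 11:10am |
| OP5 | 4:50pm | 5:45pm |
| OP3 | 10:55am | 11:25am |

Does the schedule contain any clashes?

Sorted by start: OP1, OP2, OP3, OP4, OP5, OP6.
OP2 starts after OP1 ends — done with OP1.
OP3 starts before OP2 ends → OP2 and OP3 overlap.
That's a conflict, so the schedule is not conflict-free.

Yes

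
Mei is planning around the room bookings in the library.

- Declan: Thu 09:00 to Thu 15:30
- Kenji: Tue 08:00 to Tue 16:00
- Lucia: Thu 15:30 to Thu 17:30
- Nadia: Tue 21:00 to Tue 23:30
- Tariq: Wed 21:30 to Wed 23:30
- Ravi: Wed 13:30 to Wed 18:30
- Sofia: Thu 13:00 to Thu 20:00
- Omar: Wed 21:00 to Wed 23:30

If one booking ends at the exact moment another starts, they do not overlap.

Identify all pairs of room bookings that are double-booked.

Sorted by start: Kenji, Nadia, Ravi, Omar, Tariq, Declan, Sofia, Lucia.
Nadia starts after Kenji ends — done with Kenji.
Ravi starts after Nadia ends — done with Nadia.
Omar starts after Ravi ends — done with Ravi.
Tariq starts before Omar ends → Omar and Tariq overlap.
Declan starts after Omar ends — done with Omar.
Declan starts after Tariq ends — done with Tariq.
Sofia starts before Declan ends → Declan and Sofia overlap.
Lucia starts exactly when Declan ends (back-to-back, no overlap).
Lucia starts before Sofia ends → Sofia and Lucia overlap.

Declan & Sofia, Lucia & Sofia, Omar & Tariq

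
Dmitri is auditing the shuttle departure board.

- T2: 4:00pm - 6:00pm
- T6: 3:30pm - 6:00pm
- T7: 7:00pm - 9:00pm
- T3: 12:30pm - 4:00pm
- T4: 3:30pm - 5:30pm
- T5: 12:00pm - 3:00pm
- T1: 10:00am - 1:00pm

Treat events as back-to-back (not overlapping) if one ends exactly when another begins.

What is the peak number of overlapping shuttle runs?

3

Sweep the timeline, counting +1 at each start and −1 at each end (ends before starts at a tie):
10:00am start T1 → 1
12:00pm start T5 → 2
12:30pm start T3 → 3
1:00pm end T1 → 2
3:00pm end T5 → 1
3:30pm start T4 → 2
3:30pm start T6 → 3
4:00pm end T3 → 2
4:00pm start T2 → 3
5:30pm end T4 → 2
6:00pm end T2 → 1
6:00pm end T6 → 0
7:00pm start T7 → 1
9:00pm end T7 → 0
Peak is 3, at 12:30pm (T1, T3, T5).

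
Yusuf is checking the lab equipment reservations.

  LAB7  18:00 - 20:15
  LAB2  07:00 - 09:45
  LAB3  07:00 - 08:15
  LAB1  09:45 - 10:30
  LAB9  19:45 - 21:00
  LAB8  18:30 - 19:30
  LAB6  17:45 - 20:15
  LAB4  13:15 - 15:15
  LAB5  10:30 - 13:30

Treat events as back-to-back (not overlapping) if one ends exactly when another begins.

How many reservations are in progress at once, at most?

3

Walk through starts and ends in time order (an end at T is processed before a start at T):
07:00 start LAB2 → 1
07:00 start LAB3 → 2
08:15 end LAB3 → 1
09:45 end LAB2 → 0
09:45 start LAB1 → 1
10:30 end LAB1 → 0
10:30 start LAB5 → 1
13:15 start LAB4 → 2
13:30 end LAB5 → 1
15:15 end LAB4 → 0
17:45 start LAB6 → 1
18:00 start LAB7 → 2
18:30 start LAB8 → 3
19:30 end LAB8 → 2
19:45 start LAB9 → 3
20:15 end LAB6 → 2
20:15 end LAB7 → 1
21:00 end LAB9 → 0
Peak is 3, at 18:30 (LAB6, LAB7, LAB8).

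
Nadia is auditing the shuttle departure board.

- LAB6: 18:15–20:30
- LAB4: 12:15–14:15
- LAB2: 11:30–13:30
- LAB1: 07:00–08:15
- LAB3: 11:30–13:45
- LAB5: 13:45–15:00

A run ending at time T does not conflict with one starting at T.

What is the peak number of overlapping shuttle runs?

3

Walk through starts and ends in time order (an end at T is processed before a start at T):
07:00 start LAB1 → 1
08:15 end LAB1 → 0
11:30 start LAB2 → 1
11:30 start LAB3 → 2
12:15 start LAB4 → 3
13:30 end LAB2 → 2
13:45 end LAB3 → 1
13:45 start LAB5 → 2
14:15 end LAB4 → 1
15:00 end LAB5 → 0
18:15 start LAB6 → 1
20:30 end LAB6 → 0
Peak is 3, at 12:15 (LAB2, LAB3, LAB4).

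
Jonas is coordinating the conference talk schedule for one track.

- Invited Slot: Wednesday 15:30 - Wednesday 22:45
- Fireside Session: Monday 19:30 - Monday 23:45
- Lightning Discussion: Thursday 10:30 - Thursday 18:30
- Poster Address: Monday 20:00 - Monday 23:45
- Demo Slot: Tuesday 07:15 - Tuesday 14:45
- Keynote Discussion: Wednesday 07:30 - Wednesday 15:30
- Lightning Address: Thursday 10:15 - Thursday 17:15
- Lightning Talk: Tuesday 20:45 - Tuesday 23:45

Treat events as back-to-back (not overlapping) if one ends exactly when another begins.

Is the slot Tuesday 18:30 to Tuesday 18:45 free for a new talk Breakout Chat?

Fireside Session: ends Monday 23:45 at or before Breakout Chat starts Tuesday 18:30 → clear.
Poster Address: ends Monday 23:45 at or before Breakout Chat starts Tuesday 18:30 → clear.
Demo Slot: ends Tuesday 14:45 at or before Breakout Chat starts Tuesday 18:30 → clear.
Lightning Talk: starts Tuesday 20:45 at or after Breakout Chat ends Tuesday 18:45 → clear.
Keynote Discussion: starts Wednesday 07:30 at or after Breakout Chat ends Tuesday 18:45 → clear.
Invited Slot: starts Wednesday 15:30 at or after Breakout Chat ends Tuesday 18:45 → clear.
Lightning Address: starts Thursday 10:15 at or after Breakout Chat ends Tuesday 18:45 → clear.
Lightning Discussion: starts Thursday 10:30 at or after Breakout Chat ends Tuesday 18:45 → clear.

Yes — the slot is free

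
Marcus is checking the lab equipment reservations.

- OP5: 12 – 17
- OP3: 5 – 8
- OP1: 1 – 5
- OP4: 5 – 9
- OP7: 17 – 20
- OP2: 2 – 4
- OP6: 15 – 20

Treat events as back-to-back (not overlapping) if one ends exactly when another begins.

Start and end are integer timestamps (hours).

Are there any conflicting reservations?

Yes

Sorted by start: OP1, OP2, OP3, OP4, OP5, OP6, OP7.
OP2 starts before OP1 ends → OP1 and OP2 overlap.
That's a conflict, so the schedule is not conflict-free.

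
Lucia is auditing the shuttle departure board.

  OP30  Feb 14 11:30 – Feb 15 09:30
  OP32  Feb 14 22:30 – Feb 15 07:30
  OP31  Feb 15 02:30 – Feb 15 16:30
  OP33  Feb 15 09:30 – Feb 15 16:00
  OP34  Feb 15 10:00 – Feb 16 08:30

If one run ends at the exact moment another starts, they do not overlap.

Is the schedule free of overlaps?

No

Sorted by start: OP30, OP32, OP31, OP33, OP34.
OP32 starts before OP30 ends → OP30 and OP32 overlap.
That's a conflict, so the schedule is not conflict-free.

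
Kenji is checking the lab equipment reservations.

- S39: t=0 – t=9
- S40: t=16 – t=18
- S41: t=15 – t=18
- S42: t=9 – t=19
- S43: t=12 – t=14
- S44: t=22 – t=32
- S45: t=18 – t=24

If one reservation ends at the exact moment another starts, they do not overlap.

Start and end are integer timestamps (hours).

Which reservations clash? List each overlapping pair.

Sorted by start: S39, S42, S43, S41, S40, S45, S44.
S42 starts exactly when S39 ends (back-to-back, no overlap), so nothing later overlaps S39 either.
S43 starts before S42 ends → S42 and S43 overlap.
S41 starts before S42 ends → S42 and S41 overlap.
S40 starts before S42 ends → S42 and S40 overlap.
S45 starts before S42 ends → S42 and S45 overlap.
S44 starts after S42 ends.
S41 starts after S43 ends, so nothing later overlaps S43 either.
S40 starts before S41 ends → S41 and S40 overlap.
S45 starts exactly when S41 ends (back-to-back, no overlap), so nothing later overlaps S41 either.
S45 starts exactly when S40 ends (back-to-back, no overlap), so nothing later overlaps S40 either.
S44 starts before S45 ends → S45 and S44 overlap.

S40 & S41, S40 & S42, S41 & S42, S42 & S43, S42 & S45, S44 & S45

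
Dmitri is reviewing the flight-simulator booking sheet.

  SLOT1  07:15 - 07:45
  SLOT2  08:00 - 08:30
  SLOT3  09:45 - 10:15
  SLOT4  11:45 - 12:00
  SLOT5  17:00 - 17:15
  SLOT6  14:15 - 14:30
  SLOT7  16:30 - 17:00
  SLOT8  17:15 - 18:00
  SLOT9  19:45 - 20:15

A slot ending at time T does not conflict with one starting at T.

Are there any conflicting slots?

No

Two intervals overlap when each starts before the other ends.
Sorted by start: SLOT1, SLOT2, SLOT3, SLOT4, SLOT6, SLOT7, SLOT5, SLOT8, SLOT9.
SLOT2 starts after SLOT1 ends, so nothing later overlaps SLOT1 either.
SLOT3 starts after SLOT2 ends, so nothing later overlaps SLOT2 either.
SLOT4 starts after SLOT3 ends, so nothing later overlaps SLOT3 either.
SLOT6 starts after SLOT4 ends, so nothing later overlaps SLOT4 either.
SLOT7 starts after SLOT6 ends, so nothing later overlaps SLOT6 either.
SLOT5 starts exactly when SLOT7 ends (back-to-back, no overlap), so nothing later overlaps SLOT7 either.
SLOT8 starts exactly when SLOT5 ends (back-to-back, no overlap), so nothing later overlaps SLOT5 either.
SLOT9 starts after SLOT8 ends.
Every pair is clear; the schedule has no overlaps.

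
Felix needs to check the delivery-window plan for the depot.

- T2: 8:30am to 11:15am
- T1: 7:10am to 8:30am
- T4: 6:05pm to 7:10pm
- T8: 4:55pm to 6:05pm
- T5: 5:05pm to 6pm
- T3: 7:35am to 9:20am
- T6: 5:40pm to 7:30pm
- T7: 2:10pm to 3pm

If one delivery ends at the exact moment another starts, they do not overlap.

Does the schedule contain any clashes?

Check each pair: they overlap iff neither finishes before the other starts.
Sorted by start: T1, T3, T2, T7, T8, T5, T6, T4.
T3 starts before T1 ends → T1 and T3 overlap.
That's a conflict, so the schedule is not conflict-free.

Yes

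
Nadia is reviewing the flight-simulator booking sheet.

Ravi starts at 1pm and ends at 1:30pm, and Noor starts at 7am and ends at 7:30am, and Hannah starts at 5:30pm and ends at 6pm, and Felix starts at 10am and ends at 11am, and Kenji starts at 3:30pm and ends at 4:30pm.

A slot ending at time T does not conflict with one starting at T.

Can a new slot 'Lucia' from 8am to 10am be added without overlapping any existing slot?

Noor: ends 7:30am at or before Lucia starts 8am → clear.
Felix: starts 10am at or after Lucia ends 10am → clear.
Ravi: starts 1pm at or after Lucia ends 10am → clear.
Kenji: starts 3:30pm at or after Lucia ends 10am → clear.
Hannah: starts 5:30pm at or after Lucia ends 10am → clear.

Yes — the slot is free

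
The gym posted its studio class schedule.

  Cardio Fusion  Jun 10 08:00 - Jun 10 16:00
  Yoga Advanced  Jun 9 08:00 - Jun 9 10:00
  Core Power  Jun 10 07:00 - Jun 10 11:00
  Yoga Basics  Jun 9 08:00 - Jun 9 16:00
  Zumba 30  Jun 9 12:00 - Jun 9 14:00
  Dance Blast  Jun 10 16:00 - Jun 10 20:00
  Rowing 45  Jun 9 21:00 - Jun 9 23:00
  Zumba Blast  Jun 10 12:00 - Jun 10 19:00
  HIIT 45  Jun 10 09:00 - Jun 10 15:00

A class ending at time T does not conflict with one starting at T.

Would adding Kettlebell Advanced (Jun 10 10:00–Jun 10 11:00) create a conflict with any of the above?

Yoga Advanced: ends Jun 9 10:00 at or before Kettlebell Advanced starts Jun 10 10:00 → clear.
Yoga Basics: ends Jun 9 16:00 at or before Kettlebell Advanced starts Jun 10 10:00 → clear.
Zumba 30: ends Jun 9 14:00 at or before Kettlebell Advanced starts Jun 10 10:00 → clear.
Rowing 45: ends Jun 9 23:00 at or before Kettlebell Advanced starts Jun 10 10:00 → clear.
Core Power: starts Jun 10 07:00 before Kettlebell Advanced ends Jun 10 11:00, and ends Jun 10 11:00 after Kettlebell Advanced starts Jun 10 10:00 → overlap.
Cardio Fusion: starts Jun 10 08:00 before Kettlebell Advanced ends Jun 10 11:00, and ends Jun 10 16:00 after Kettlebell Advanced starts Jun 10 10:00 → overlap.
HIIT 45: starts Jun 10 09:00 before Kettlebell Advanced ends Jun 10 11:00, and ends Jun 10 15:00 after Kettlebell Advanced starts Jun 10 10:00 → overlap.
Zumba Blast: starts Jun 10 12:00 at or after Kettlebell Advanced ends Jun 10 11:00 → clear.
Dance Blast: starts Jun 10 16:00 at or after Kettlebell Advanced ends Jun 10 11:00 → clear.
Kettlebell Advanced overlaps Core Power, HIIT 45, Cardio Fusion.

Yes — it overlaps Cardio Fusion, Core Power, HIIT 45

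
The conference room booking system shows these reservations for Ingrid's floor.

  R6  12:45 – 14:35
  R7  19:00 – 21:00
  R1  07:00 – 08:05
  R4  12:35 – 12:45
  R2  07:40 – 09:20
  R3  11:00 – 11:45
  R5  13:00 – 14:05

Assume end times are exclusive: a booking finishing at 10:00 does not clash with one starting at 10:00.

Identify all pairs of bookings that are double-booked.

R1 & R2, R5 & R6

Sorted by start: R1, R2, R3, R4, R6, R5, R7.
R2 starts before R1 ends → R1 and R2 overlap.
R3 starts after R1 ends; R1 is clear from here.
R3 starts after R2 ends; R2 is clear from here.
R4 starts after R3 ends; R3 is clear from here.
R6 starts exactly when R4 ends (back-to-back, no overlap); R4 is clear from here.
R5 starts before R6 ends → R6 and R5 overlap.
R7 starts after R6 ends.
R7 starts after R5 ends.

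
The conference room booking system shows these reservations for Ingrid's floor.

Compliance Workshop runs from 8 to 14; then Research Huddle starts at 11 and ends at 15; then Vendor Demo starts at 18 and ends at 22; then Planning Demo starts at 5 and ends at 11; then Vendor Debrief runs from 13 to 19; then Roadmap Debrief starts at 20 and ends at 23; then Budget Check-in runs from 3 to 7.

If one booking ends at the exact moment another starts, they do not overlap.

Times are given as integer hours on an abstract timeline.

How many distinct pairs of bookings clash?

7

Sorted by start: Budget Check-in, Planning Demo, Compliance Workshop, Research Huddle, Vendor Debrief, Vendor Demo, Roadmap Debrief.
Planning Demo starts before Budget Check-in ends → Budget Check-in and Planning Demo overlap.
Compliance Workshop starts after Budget Check-in ends — done with Budget Check-in.
Compliance Workshop starts before Planning Demo ends → Planning Demo and Compliance Workshop overlap.
Research Huddle starts exactly when Planning Demo ends (back-to-back, no overlap) — done with Planning Demo.
Research Huddle starts before Compliance Workshop ends → Compliance Workshop and Research Huddle overlap.
Vendor Debrief starts before Compliance Workshop ends → Compliance Workshop and Vendor Debrief overlap.
Vendor Demo starts after Compliance Workshop ends — done with Compliance Workshop.
Vendor Debrief starts before Research Huddle ends → Research Huddle and Vendor Debrief overlap.
Vendor Demo starts after Research Huddle ends — done with Research Huddle.
Vendor Demo starts before Vendor Debrief ends → Vendor Debrief and Vendor Demo overlap.
Roadmap Debrief starts after Vendor Debrief ends.
Roadmap Debrief starts before Vendor Demo ends → Vendor Demo and Roadmap Debrief overlap.
Overlapping pairs: Budget Check-in & Planning Demo, Compliance Workshop & Planning Demo, Compliance Workshop & Research Huddle, Compliance Workshop & Vendor Debrief, Research Huddle & Vendor Debrief, Roadmap Debrief & Vendor Demo, Vendor Debrief & Vendor Demo — 7 in total.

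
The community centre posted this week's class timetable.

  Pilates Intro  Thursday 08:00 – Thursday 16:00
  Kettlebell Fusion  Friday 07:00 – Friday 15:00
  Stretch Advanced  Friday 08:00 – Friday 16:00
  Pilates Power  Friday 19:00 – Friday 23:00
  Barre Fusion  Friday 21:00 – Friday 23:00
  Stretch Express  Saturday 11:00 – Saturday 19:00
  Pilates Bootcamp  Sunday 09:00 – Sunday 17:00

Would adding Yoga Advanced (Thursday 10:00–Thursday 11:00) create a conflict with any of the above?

Yes — it overlaps Pilates Intro

Pilates Intro: starts Thursday 08:00 before Yoga Advanced ends Thursday 11:00, and ends Thursday 16:00 after Yoga Advanced starts Thursday 10:00 → overlap.
Kettlebell Fusion: starts Friday 07:00 at or after Yoga Advanced ends Thursday 11:00 → clear.
Stretch Advanced: starts Friday 08:00 at or after Yoga Advanced ends Thursday 11:00 → clear.
Pilates Power: starts Friday 19:00 at or after Yoga Advanced ends Thursday 11:00 → clear.
Barre Fusion: starts Friday 21:00 at or after Yoga Advanced ends Thursday 11:00 → clear.
Stretch Express: starts Saturday 11:00 at or after Yoga Advanced ends Thursday 11:00 → clear.
Pilates Bootcamp: starts Sunday 09:00 at or after Yoga Advanced ends Thursday 11:00 → clear.
Yoga Advanced overlaps Pilates Intro.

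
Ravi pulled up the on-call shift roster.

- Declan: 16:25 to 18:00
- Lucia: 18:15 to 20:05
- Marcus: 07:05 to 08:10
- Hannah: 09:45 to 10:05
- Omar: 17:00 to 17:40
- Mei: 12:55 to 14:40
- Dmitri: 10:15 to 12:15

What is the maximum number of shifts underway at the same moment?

2

Sort all start/end points and keep a running count:
07:05 start Marcus → 1
08:10 end Marcus → 0
09:45 start Hannah → 1
10:05 end Hannah → 0
10:15 start Dmitri → 1
12:15 end Dmitri → 0
12:55 start Mei → 1
14:40 end Mei → 0
16:25 start Declan → 1
17:00 start Omar → 2
17:40 end Omar → 1
18:00 end Declan → 0
18:15 start Lucia → 1
20:05 end Lucia → 0
Peak is 2, at 17:00 (Declan, Omar).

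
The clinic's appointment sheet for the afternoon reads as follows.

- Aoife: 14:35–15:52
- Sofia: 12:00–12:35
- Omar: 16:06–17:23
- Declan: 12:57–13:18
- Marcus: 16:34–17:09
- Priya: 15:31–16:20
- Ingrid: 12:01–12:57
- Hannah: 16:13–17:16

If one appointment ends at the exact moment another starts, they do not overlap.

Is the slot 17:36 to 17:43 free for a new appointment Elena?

Sofia: ends 12:35 at or before Elena starts 17:36 → clear.
Ingrid: ends 12:57 at or before Elena starts 17:36 → clear.
Declan: ends 13:18 at or before Elena starts 17:36 → clear.
Aoife: ends 15:52 at or before Elena starts 17:36 → clear.
Priya: ends 16:20 at or before Elena starts 17:36 → clear.
Omar: ends 17:23 at or before Elena starts 17:36 → clear.
Hannah: ends 17:16 at or before Elena starts 17:36 → clear.
Marcus: ends 17:09 at or before Elena starts 17:36 → clear.

Yes — the slot is free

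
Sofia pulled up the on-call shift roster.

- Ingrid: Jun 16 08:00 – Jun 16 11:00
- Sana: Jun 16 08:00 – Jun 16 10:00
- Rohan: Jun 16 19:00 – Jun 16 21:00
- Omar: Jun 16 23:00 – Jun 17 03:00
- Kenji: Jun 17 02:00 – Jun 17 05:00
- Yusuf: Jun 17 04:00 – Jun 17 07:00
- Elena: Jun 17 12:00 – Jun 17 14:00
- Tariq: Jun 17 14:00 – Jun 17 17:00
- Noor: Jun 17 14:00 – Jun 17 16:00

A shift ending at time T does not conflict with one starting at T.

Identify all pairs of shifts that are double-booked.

Sorted by start: Ingrid, Sana, Rohan, Omar, Kenji, Yusuf, Elena, Tariq, Noor.
Sana starts before Ingrid ends → Ingrid and Sana overlap.
Rohan starts after Ingrid ends — done with Ingrid.
Rohan starts after Sana ends — done with Sana.
Omar starts after Rohan ends — done with Rohan.
Kenji starts before Omar ends → Omar and Kenji overlap.
Yusuf starts after Omar ends — done with Omar.
Yusuf starts before Kenji ends → Kenji and Yusuf overlap.
Elena starts after Kenji ends — done with Kenji.
Elena starts after Yusuf ends — done with Yusuf.
Tariq starts exactly when Elena ends (back-to-back, no overlap) — done with Elena.
Noor starts before Tariq ends → Tariq and Noor overlap.

Ingrid & Sana, Kenji & Omar, Kenji & Yusuf, Noor & Tariq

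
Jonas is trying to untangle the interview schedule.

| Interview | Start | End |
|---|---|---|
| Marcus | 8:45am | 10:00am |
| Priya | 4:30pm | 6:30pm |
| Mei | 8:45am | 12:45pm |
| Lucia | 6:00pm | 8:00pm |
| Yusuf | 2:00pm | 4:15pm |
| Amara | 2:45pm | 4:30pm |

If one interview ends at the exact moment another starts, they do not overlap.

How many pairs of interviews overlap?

3

Sorted by start: Marcus, Mei, Yusuf, Amara, Priya, Lucia.
Mei starts before Marcus ends → Marcus and Mei overlap.
Yusuf starts after Marcus ends, so nothing later overlaps Marcus either.
Yusuf starts after Mei ends, so nothing later overlaps Mei either.
Amara starts before Yusuf ends → Yusuf and Amara overlap.
Priya starts after Yusuf ends, so nothing later overlaps Yusuf either.
Priya starts exactly when Amara ends (back-to-back, no overlap), so nothing later overlaps Amara either.
Lucia starts before Priya ends → Priya and Lucia overlap.
Overlapping pairs: Amara & Yusuf, Lucia & Priya, Marcus & Mei — 3 in total.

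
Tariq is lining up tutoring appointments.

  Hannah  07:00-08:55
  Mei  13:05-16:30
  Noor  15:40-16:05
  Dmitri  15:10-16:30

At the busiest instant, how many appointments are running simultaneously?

Walk through starts and ends in time order (an end at T is processed before a start at T):
07:00 start Hannah → 1
08:55 end Hannah → 0
13:05 start Mei → 1
15:10 start Dmitri → 2
15:40 start Noor → 3
16:05 end Noor → 2
16:30 end Dmitri → 1
16:30 end Mei → 0
Peak is 3, at 15:40 (Dmitri, Mei, Noor).

3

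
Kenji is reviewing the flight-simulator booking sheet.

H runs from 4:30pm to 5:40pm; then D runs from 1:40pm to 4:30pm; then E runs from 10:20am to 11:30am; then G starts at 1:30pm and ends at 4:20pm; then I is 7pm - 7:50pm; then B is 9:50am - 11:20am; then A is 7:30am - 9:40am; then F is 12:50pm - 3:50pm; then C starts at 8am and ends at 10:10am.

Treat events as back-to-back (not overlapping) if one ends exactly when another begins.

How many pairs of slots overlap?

Sorted by start: A, C, B, E, F, G, D, H, I.
C starts before A ends → A and C overlap.
B starts after A ends; A is clear from here.
B starts before C ends → C and B overlap.
E starts after C ends; C is clear from here.
E starts before B ends → B and E overlap.
F starts after B ends; B is clear from here.
F starts after E ends; E is clear from here.
G starts before F ends → F and G overlap.
D starts before F ends → F and D overlap.
H starts after F ends; F is clear from here.
D starts before G ends → G and D overlap.
H starts after G ends; G is clear from here.
H starts exactly when D ends (back-to-back, no overlap); D is clear from here.
I starts after H ends.
Overlapping pairs: A & C, B & C, B & E, D & F, D & G, F & G — 6 in total.

6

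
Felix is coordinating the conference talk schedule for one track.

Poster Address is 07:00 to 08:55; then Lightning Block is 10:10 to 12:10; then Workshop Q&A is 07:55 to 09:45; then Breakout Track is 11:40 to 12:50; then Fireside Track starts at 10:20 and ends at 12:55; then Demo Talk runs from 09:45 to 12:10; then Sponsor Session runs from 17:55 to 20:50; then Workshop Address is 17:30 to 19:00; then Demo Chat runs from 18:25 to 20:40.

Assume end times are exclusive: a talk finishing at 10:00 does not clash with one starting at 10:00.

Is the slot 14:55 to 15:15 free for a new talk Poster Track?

Yes — the slot is free

Poster Address: ends 08:55 at or before Poster Track starts 14:55 → clear.
Workshop Q&A: ends 09:45 at or before Poster Track starts 14:55 → clear.
Demo Talk: ends 12:10 at or before Poster Track starts 14:55 → clear.
Lightning Block: ends 12:10 at or before Poster Track starts 14:55 → clear.
Fireside Track: ends 12:55 at or before Poster Track starts 14:55 → clear.
Breakout Track: ends 12:50 at or before Poster Track starts 14:55 → clear.
Workshop Address: starts 17:30 at or after Poster Track ends 15:15 → clear.
Sponsor Session: starts 17:55 at or after Poster Track ends 15:15 → clear.
Demo Chat: starts 18:25 at or after Poster Track ends 15:15 → clear.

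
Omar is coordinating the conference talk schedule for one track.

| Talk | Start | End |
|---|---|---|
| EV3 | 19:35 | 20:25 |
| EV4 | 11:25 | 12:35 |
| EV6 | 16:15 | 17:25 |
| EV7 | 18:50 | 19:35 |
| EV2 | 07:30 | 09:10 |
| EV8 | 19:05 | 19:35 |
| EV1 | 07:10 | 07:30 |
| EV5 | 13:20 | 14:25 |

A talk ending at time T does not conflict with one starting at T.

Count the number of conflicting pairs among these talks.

Two intervals overlap when each starts before the other ends.
Sorted by start: EV1, EV2, EV4, EV5, EV6, EV7, EV8, EV3.
EV2 starts exactly when EV1 ends (back-to-back, no overlap) — done with EV1.
EV4 starts after EV2 ends — done with EV2.
EV5 starts after EV4 ends — done with EV4.
EV6 starts after EV5 ends — done with EV5.
EV7 starts after EV6 ends — done with EV6.
EV8 starts before EV7 ends → EV7 and EV8 overlap.
EV3 starts exactly when EV7 ends (back-to-back, no overlap).
EV3 starts exactly when EV8 ends (back-to-back, no overlap).
Overlapping pairs: EV7 & EV8 — 1 in total.

1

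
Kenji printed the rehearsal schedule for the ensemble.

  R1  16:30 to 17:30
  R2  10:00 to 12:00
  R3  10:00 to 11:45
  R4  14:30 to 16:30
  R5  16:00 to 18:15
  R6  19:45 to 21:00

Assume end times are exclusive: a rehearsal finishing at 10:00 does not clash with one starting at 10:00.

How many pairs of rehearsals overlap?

Sorted by start: R2, R3, R4, R5, R1, R6.
R3 starts before R2 ends → R2 and R3 overlap.
R4 starts after R2 ends; R2 is clear from here.
R4 starts after R3 ends; R3 is clear from here.
R5 starts before R4 ends → R4 and R5 overlap.
R1 starts exactly when R4 ends (back-to-back, no overlap); R4 is clear from here.
R1 starts before R5 ends → R5 and R1 overlap.
R6 starts after R5 ends.
R6 starts after R1 ends.
Overlapping pairs: R1 & R5, R2 & R3, R4 & R5 — 3 in total.

3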